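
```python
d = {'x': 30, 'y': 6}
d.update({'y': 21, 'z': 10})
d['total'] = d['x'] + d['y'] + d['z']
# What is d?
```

After line 1: d = {'x': 30, 'y': 6}
After line 2 (y overwritten, z added): d = {'x': 30, 'y': 21, 'z': 10}
After line 3 (total = 30 + 21 + 10 = 61): d = {'x': 30, 'y': 21, 'z': 10, 'total': 61}

{'x': 30, 'y': 21, 'z': 10, 'total': 61}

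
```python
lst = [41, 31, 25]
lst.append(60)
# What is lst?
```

[41, 31, 25, 60]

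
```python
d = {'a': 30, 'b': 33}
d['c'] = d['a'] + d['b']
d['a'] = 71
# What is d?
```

After line 1: d = {'a': 30, 'b': 33}
After line 2 (d['c'] = 30 + 33): d = {'a': 30, 'b': 33, 'c': 63}
After line 3: d = {'a': 71, 'b': 33, 'c': 63}

{'a': 71, 'b': 33, 'c': 63}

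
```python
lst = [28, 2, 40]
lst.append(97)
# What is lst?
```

[28, 2, 40, 97]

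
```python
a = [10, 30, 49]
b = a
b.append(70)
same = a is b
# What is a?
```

After line 1: a = [10, 30, 49]
After line 2 (b = a is an alias, same object): a = [10, 30, 49], b = [10, 30, 49]
After line 3 (b.append mutates the shared list): a = [10, 30, 49, 70], b = [10, 30, 49, 70]
After line 4 (same = a is b; same object -> True): same = True

[10, 30, 49, 70]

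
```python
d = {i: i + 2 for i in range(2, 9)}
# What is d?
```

{2: 4, 3: 5, 4: 6, 5: 7, 6: 8, 7: 9, 8: 10}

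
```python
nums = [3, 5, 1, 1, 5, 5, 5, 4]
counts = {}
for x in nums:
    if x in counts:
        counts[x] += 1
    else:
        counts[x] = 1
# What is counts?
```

Initial: counts = {}, nums = [3, 5, 1, 1, 5, 5, 5, 4]
See 3: counts = {3: 1}
See 5: counts = {3: 1, 5: 1}
See 1: counts = {3: 1, 5: 1, 1: 1}
See 1: counts = {3: 1, 5: 1, 1: 2}
See 5: counts = {3: 1, 5: 2, 1: 2}
See 5: counts = {3: 1, 5: 3, 1: 2}
See 5: counts = {3: 1, 5: 4, 1: 2}
See 4: counts = {3: 1, 5: 4, 1: 2, 4: 1}

{3: 1, 5: 4, 1: 2, 4: 1}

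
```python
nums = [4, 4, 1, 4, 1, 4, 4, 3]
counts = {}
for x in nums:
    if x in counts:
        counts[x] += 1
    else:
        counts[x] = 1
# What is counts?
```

Initial: counts = {}, nums = [4, 4, 1, 4, 1, 4, 4, 3]
See 4: counts = {4: 1}
See 4: counts = {4: 2}
See 1: counts = {4: 2, 1: 1}
See 4: counts = {4: 3, 1: 1}
See 1: counts = {4: 3, 1: 2}
See 4: counts = {4: 4, 1: 2}
See 4: counts = {4: 5, 1: 2}
See 3: counts = {4: 5, 1: 2, 3: 1}

{4: 5, 1: 2, 3: 1}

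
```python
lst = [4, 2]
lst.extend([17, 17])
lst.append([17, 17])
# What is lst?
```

After line 1: lst = [4, 2]
After line 2 (extend unpacks [17, 17]): lst = [4, 2, 17, 17]
After line 3 (append adds [17, 17] as single element): lst = [4, 2, 17, 17, [17, 17]]

[4, 2, 17, 17, [17, 17]]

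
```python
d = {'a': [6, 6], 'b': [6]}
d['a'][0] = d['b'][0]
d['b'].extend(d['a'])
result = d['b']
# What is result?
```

After line 1: d = {'a': [6, 6], 'b': [6]}
After line 2 (a[0] = b[0] = 6): d = {'a': [6, 6], 'b': [6]}
After line 3 (b.extend(a) appends [6, 6]): d = {'a': [6, 6], 'b': [6, 6, 6]}
After line 4: result = d['b'] = [6, 6, 6]

[6, 6, 6]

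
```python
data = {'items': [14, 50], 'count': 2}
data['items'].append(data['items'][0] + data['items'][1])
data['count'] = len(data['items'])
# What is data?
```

After line 1: data = {'items': [14, 50], 'count': 2}
After line 2 (append 14 + 50 = 64): data = {'items': [14, 50, 64], 'count': 2}
After line 3 (count = len(items) = 3): data = {'items': [14, 50, 64], 'count': 3}

{'items': [14, 50, 64], 'count': 3}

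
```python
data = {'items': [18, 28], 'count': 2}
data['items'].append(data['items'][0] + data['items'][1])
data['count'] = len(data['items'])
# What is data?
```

After line 1: data = {'items': [18, 28], 'count': 2}
After line 2 (append 18 + 28 = 46): data = {'items': [18, 28, 46], 'count': 2}
After line 3 (count = len(items) = 3): data = {'items': [18, 28, 46], 'count': 3}

{'items': [18, 28, 46], 'count': 3}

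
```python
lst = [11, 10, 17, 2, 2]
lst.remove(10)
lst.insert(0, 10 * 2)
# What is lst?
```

After line 1: lst = [11, 10, 17, 2, 2]
After line 2 (remove first 10): lst = [11, 17, 2, 2]
After line 3 (insert 20 at index 0): lst = [20, 11, 17, 2, 2]

[20, 11, 17, 2, 2]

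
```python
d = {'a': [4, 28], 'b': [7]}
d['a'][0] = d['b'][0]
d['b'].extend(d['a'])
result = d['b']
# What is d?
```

After line 1: d = {'a': [4, 28], 'b': [7]}
After line 2 (a[0] = b[0] = 7): d = {'a': [7, 28], 'b': [7]}
After line 3 (b.extend(a) appends [7, 28]): d = {'a': [7, 28], 'b': [7, 7, 28]}
After line 4: result = d['b'] = [7, 7, 28]

{'a': [7, 28], 'b': [7, 7, 28]}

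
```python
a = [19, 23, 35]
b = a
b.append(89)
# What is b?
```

After line 1: a = [19, 23, 35]
After line 2 (b = a is an alias, same object): a = [19, 23, 35], b = [19, 23, 35]
After line 3 (b.append mutates the shared list): a = [19, 23, 35, 89], b = [19, 23, 35, 89]

[19, 23, 35, 89]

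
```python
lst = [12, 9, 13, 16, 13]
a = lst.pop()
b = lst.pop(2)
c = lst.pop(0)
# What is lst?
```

After line 1: lst = [12, 9, 13, 16, 13]
After line 2 (pop() -> a = 13): lst = [12, 9, 13, 16]
After line 3 (pop(2) -> b = 13): lst = [12, 9, 16]
After line 4 (pop(0) -> c = 12): lst = [9, 16]

[9, 16]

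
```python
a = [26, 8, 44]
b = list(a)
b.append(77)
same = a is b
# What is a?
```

After line 1: a = [26, 8, 44]
After line 2 (b = list(a) is a shallow copy, new object): a = [26, 8, 44], b = [26, 8, 44]
After line 3 (append only mutates b): a = [26, 8, 44], b = [26, 8, 44, 77]
After line 4 (same = a is b; different objects -> False): same = False

[26, 8, 44]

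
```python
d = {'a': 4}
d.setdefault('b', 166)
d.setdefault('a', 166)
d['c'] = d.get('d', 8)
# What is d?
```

After line 1: d = {'a': 4}
After line 2 (setdefault adds 'b'=166): d = {'a': 4, 'b': 166}
After line 3 (setdefault 'a' no-op, already exists): d = {'a': 4, 'b': 166}
After line 4 (get('d', 8) returns default since 'd' not in d): d = {'a': 4, 'b': 166, 'c': 8}

{'a': 4, 'b': 166, 'c': 8}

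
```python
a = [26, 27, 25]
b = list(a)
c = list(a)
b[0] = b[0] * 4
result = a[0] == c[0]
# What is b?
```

After line 1: a = [26, 27, 25]
After line 2 (b = list(a), copy): a = [26, 27, 25], b = [26, 27, 25]
After line 3 (c = list(a) is a copy, new object): c = [26, 27, 25]
After line 4 (b[0] = 26 * 4 = 104; only b mutates (copy)): a = [26, 27, 25], b = [104, 27, 25], c = [26, 27, 25]
After line 5 (a[0] = 26, c[0] = 26; result = True)

[104, 27, 25]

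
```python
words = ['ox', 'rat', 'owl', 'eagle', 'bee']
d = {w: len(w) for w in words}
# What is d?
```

{'ox': 2, 'rat': 3, 'owl': 3, 'eagle': 5, 'bee': 3}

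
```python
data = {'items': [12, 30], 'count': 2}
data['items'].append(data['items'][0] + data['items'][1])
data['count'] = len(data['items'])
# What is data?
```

After line 1: data = {'items': [12, 30], 'count': 2}
After line 2 (append 12 + 30 = 42): data = {'items': [12, 30, 42], 'count': 2}
After line 3 (count = len(items) = 3): data = {'items': [12, 30, 42], 'count': 3}

{'items': [12, 30, 42], 'count': 3}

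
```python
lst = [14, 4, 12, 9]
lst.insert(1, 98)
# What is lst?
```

[14, 98, 4, 12, 9]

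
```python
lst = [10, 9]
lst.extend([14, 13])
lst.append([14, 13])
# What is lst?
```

After line 1: lst = [10, 9]
After line 2 (extend unpacks [14, 13]): lst = [10, 9, 14, 13]
After line 3 (append adds [14, 13] as single element): lst = [10, 9, 14, 13, [14, 13]]

[10, 9, 14, 13, [14, 13]]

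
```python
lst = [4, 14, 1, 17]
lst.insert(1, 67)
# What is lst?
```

[4, 67, 14, 1, 17]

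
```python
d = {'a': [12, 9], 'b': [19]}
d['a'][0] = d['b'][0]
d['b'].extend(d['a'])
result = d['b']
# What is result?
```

After line 1: d = {'a': [12, 9], 'b': [19]}
After line 2 (a[0] = b[0] = 19): d = {'a': [19, 9], 'b': [19]}
After line 3 (b.extend(a) appends [19, 9]): d = {'a': [19, 9], 'b': [19, 19, 9]}
After line 4: result = d['b'] = [19, 19, 9]

[19, 19, 9]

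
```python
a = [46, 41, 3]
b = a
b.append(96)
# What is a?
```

After line 1: a = [46, 41, 3]
After line 2 (b = a is an alias, same object): a = [46, 41, 3], b = [46, 41, 3]
After line 3 (b.append mutates the shared list): a = [46, 41, 3, 96], b = [46, 41, 3, 96]

[46, 41, 3, 96]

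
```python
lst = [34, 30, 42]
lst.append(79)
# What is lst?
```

[34, 30, 42, 79]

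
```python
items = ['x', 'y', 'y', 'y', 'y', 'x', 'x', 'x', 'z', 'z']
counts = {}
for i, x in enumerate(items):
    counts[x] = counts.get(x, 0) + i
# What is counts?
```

Initial: counts = {}, items = ['x', 'y', 'y', 'y', 'y', 'x', 'x', 'x', 'z', 'z']
i=0, x='x': counts = {'x': 0}
i=1, x='y': counts = {'x': 0, 'y': 1}
i=2, x='y': counts = {'x': 0, 'y': 3}
i=3, x='y': counts = {'x': 0, 'y': 6}
i=4, x='y': counts = {'x': 0, 'y': 10}
i=5, x='x': counts = {'x': 5, 'y': 10}
i=6, x='x': counts = {'x': 11, 'y': 10}
i=7, x='x': counts = {'x': 18, 'y': 10}
i=8, x='z': counts = {'x': 18, 'y': 10, 'z': 8}
i=9, x='z': counts = {'x': 18, 'y': 10, 'z': 17}

{'x': 18, 'y': 10, 'z': 17}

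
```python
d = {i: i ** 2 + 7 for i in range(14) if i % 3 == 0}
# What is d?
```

{0: 7, 3: 16, 6: 43, 9: 88, 12: 151}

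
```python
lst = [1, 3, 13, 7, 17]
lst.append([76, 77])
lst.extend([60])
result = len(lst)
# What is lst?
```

After line 1: lst = [1, 3, 13, 7, 17]
After line 2 (append adds [76, 77] as single element): lst = [1, 3, 13, 7, 17, [76, 77]]
After line 3 (extend unpacks [60], adds 60): lst = [1, 3, 13, 7, 17, [76, 77], 60]
After line 4: result = len(lst) = 7

[1, 3, 13, 7, 17, [76, 77], 60]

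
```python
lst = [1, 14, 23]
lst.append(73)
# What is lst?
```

[1, 14, 23, 73]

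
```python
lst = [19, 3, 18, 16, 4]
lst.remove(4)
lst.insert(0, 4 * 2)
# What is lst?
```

After line 1: lst = [19, 3, 18, 16, 4]
After line 2 (remove first 4): lst = [19, 3, 18, 16]
After line 3 (insert 8 at index 0): lst = [8, 19, 3, 18, 16]

[8, 19, 3, 18, 16]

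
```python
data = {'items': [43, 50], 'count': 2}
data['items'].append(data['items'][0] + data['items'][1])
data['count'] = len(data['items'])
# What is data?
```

After line 1: data = {'items': [43, 50], 'count': 2}
After line 2 (append 43 + 50 = 93): data = {'items': [43, 50, 93], 'count': 2}
After line 3 (count = len(items) = 3): data = {'items': [43, 50, 93], 'count': 3}

{'items': [43, 50, 93], 'count': 3}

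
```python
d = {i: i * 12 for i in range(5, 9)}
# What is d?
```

{5: 60, 6: 72, 7: 84, 8: 96}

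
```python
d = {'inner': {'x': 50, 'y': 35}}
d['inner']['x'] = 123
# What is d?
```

After line 1: d = {'inner': {'x': 50, 'y': 35}}
After line 2 (inner x overwritten): d = {'inner': {'x': 123, 'y': 35}}

{'inner': {'x': 123, 'y': 35}}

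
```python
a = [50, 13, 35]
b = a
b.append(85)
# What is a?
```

After line 1: a = [50, 13, 35]
After line 2 (b = a is an alias, same object): a = [50, 13, 35], b = [50, 13, 35]
After line 3 (b.append mutates the shared list): a = [50, 13, 35, 85], b = [50, 13, 35, 85]

[50, 13, 35, 85]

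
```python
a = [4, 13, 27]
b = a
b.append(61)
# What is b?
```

After line 1: a = [4, 13, 27]
After line 2 (b = a is an alias, same object): a = [4, 13, 27], b = [4, 13, 27]
After line 3 (b.append mutates the shared list): a = [4, 13, 27, 61], b = [4, 13, 27, 61]

[4, 13, 27, 61]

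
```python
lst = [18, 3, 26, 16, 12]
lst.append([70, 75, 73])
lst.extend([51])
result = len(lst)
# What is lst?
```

After line 1: lst = [18, 3, 26, 16, 12]
After line 2 (append adds [70, 75, 73] as single element): lst = [18, 3, 26, 16, 12, [70, 75, 73]]
After line 3 (extend unpacks [51], adds 51): lst = [18, 3, 26, 16, 12, [70, 75, 73], 51]
After line 4: result = len(lst) = 7

[18, 3, 26, 16, 12, [70, 75, 73], 51]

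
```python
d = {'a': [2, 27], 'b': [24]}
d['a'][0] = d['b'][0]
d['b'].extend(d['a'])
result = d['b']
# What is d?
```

After line 1: d = {'a': [2, 27], 'b': [24]}
After line 2 (a[0] = b[0] = 24): d = {'a': [24, 27], 'b': [24]}
After line 3 (b.extend(a) appends [24, 27]): d = {'a': [24, 27], 'b': [24, 24, 27]}
After line 4: result = d['b'] = [24, 24, 27]

{'a': [24, 27], 'b': [24, 24, 27]}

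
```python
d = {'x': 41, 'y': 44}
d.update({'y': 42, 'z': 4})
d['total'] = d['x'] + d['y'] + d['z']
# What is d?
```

After line 1: d = {'x': 41, 'y': 44}
After line 2 (y overwritten, z added): d = {'x': 41, 'y': 42, 'z': 4}
After line 3 (total = 41 + 42 + 4 = 87): d = {'x': 41, 'y': 42, 'z': 4, 'total': 87}

{'x': 41, 'y': 42, 'z': 4, 'total': 87}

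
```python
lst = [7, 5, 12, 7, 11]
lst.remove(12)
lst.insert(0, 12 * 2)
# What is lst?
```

After line 1: lst = [7, 5, 12, 7, 11]
After line 2 (remove first 12): lst = [7, 5, 7, 11]
After line 3 (insert 24 at index 0): lst = [24, 7, 5, 7, 11]

[24, 7, 5, 7, 11]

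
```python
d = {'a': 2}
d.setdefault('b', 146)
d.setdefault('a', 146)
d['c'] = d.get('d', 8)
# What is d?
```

After line 1: d = {'a': 2}
After line 2 (setdefault adds 'b'=146): d = {'a': 2, 'b': 146}
After line 3 (setdefault 'a' no-op, already exists): d = {'a': 2, 'b': 146}
After line 4 (get('d', 8) returns default since 'd' not in d): d = {'a': 2, 'b': 146, 'c': 8}

{'a': 2, 'b': 146, 'c': 8}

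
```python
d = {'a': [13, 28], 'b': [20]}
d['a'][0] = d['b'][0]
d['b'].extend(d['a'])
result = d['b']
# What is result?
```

After line 1: d = {'a': [13, 28], 'b': [20]}
After line 2 (a[0] = b[0] = 20): d = {'a': [20, 28], 'b': [20]}
After line 3 (b.extend(a) appends [20, 28]): d = {'a': [20, 28], 'b': [20, 20, 28]}
After line 4: result = d['b'] = [20, 20, 28]

[20, 20, 28]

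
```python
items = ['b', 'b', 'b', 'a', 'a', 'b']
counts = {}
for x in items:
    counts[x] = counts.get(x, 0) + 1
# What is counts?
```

Initial: counts = {}, items = ['b', 'b', 'b', 'a', 'a', 'b']
See 'b': counts = {'b': 1}
See 'b': counts = {'b': 2}
See 'b': counts = {'b': 3}
See 'a': counts = {'b': 3, 'a': 1}
See 'a': counts = {'b': 3, 'a': 2}
See 'b': counts = {'b': 4, 'a': 2}

{'b': 4, 'a': 2}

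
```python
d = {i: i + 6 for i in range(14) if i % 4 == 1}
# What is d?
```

{1: 7, 5: 11, 9: 15, 13: 19}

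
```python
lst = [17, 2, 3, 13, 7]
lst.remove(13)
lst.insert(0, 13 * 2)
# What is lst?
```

After line 1: lst = [17, 2, 3, 13, 7]
After line 2 (remove first 13): lst = [17, 2, 3, 7]
After line 3 (insert 26 at index 0): lst = [26, 17, 2, 3, 7]

[26, 17, 2, 3, 7]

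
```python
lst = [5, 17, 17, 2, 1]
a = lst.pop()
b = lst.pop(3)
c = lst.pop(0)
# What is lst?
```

After line 1: lst = [5, 17, 17, 2, 1]
After line 2 (pop() -> a = 1): lst = [5, 17, 17, 2]
After line 3 (pop(3) -> b = 2): lst = [5, 17, 17]
After line 4 (pop(0) -> c = 5): lst = [17, 17]

[17, 17]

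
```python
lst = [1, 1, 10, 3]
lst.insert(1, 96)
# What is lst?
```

[1, 96, 1, 10, 3]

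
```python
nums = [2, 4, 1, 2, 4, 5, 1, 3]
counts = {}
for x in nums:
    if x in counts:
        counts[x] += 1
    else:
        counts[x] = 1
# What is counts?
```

Initial: counts = {}, nums = [2, 4, 1, 2, 4, 5, 1, 3]
See 2: counts = {2: 1}
See 4: counts = {2: 1, 4: 1}
See 1: counts = {2: 1, 4: 1, 1: 1}
See 2: counts = {2: 2, 4: 1, 1: 1}
See 4: counts = {2: 2, 4: 2, 1: 1}
See 5: counts = {2: 2, 4: 2, 1: 1, 5: 1}
See 1: counts = {2: 2, 4: 2, 1: 2, 5: 1}
See 3: counts = {2: 2, 4: 2, 1: 2, 5: 1, 3: 1}

{2: 2, 4: 2, 1: 2, 5: 1, 3: 1}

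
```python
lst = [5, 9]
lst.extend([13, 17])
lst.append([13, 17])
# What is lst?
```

After line 1: lst = [5, 9]
After line 2 (extend unpacks [13, 17]): lst = [5, 9, 13, 17]
After line 3 (append adds [13, 17] as single element): lst = [5, 9, 13, 17, [13, 17]]

[5, 9, 13, 17, [13, 17]]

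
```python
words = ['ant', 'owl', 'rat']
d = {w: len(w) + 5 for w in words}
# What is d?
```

{'ant': 8, 'owl': 8, 'rat': 8}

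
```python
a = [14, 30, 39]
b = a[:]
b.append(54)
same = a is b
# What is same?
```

After line 1: a = [14, 30, 39]
After line 2 (b = a[:] is a shallow copy, new object): a = [14, 30, 39], b = [14, 30, 39]
After line 3 (append only mutates b): a = [14, 30, 39], b = [14, 30, 39, 54]
After line 4 (same = a is b; different objects -> False): same = False

False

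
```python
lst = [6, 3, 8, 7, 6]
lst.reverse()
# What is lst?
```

[6, 7, 8, 3, 6]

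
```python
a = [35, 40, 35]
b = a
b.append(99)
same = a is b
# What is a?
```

After line 1: a = [35, 40, 35]
After line 2 (b = a is an alias, same object): a = [35, 40, 35], b = [35, 40, 35]
After line 3 (b.append mutates the shared list): a = [35, 40, 35, 99], b = [35, 40, 35, 99]
After line 4 (same = a is b; same object -> True): same = True

[35, 40, 35, 99]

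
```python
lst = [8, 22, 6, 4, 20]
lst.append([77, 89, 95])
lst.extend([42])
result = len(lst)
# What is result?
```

After line 1: lst = [8, 22, 6, 4, 20]
After line 2 (append adds [77, 89, 95] as single element): lst = [8, 22, 6, 4, 20, [77, 89, 95]]
After line 3 (extend unpacks [42], adds 42): lst = [8, 22, 6, 4, 20, [77, 89, 95], 42]
After line 4: result = len(lst) = 7

7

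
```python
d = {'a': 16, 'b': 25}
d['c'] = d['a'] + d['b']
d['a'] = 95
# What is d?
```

After line 1: d = {'a': 16, 'b': 25}
After line 2 (d['c'] = 16 + 25): d = {'a': 16, 'b': 25, 'c': 41}
After line 3: d = {'a': 95, 'b': 25, 'c': 41}

{'a': 95, 'b': 25, 'c': 41}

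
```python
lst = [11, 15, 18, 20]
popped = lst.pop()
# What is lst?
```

[11, 15, 18]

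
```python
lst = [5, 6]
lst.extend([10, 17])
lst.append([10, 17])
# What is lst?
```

After line 1: lst = [5, 6]
After line 2 (extend unpacks [10, 17]): lst = [5, 6, 10, 17]
After line 3 (append adds [10, 17] as single element): lst = [5, 6, 10, 17, [10, 17]]

[5, 6, 10, 17, [10, 17]]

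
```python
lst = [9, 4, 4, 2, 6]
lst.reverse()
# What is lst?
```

[6, 2, 4, 4, 9]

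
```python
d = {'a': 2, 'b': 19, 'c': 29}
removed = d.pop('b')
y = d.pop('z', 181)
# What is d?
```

After line 1: d = {'a': 2, 'b': 19, 'c': 29}
After line 2 (pop 'b' returns 19): d = {'a': 2, 'c': 29}, removed = 19
After line 3 (pop 'z' missing, returns default 181): d = {'a': 2, 'c': 29}, y = 181

{'a': 2, 'c': 29}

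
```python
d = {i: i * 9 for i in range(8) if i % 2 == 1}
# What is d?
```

{1: 9, 3: 27, 5: 45, 7: 63}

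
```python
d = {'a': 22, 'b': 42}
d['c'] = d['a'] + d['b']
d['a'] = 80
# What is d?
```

After line 1: d = {'a': 22, 'b': 42}
After line 2 (d['c'] = 22 + 42): d = {'a': 22, 'b': 42, 'c': 64}
After line 3: d = {'a': 80, 'b': 42, 'c': 64}

{'a': 80, 'b': 42, 'c': 64}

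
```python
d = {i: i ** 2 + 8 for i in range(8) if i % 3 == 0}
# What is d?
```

{0: 8, 3: 17, 6: 44}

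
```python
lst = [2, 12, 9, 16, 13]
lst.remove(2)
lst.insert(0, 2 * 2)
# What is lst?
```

After line 1: lst = [2, 12, 9, 16, 13]
After line 2 (remove first 2): lst = [12, 9, 16, 13]
After line 3 (insert 4 at index 0): lst = [4, 12, 9, 16, 13]

[4, 12, 9, 16, 13]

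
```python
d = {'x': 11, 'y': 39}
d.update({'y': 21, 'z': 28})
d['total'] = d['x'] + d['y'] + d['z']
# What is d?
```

After line 1: d = {'x': 11, 'y': 39}
After line 2 (y overwritten, z added): d = {'x': 11, 'y': 21, 'z': 28}
After line 3 (total = 11 + 21 + 28 = 60): d = {'x': 11, 'y': 21, 'z': 28, 'total': 60}

{'x': 11, 'y': 21, 'z': 28, 'total': 60}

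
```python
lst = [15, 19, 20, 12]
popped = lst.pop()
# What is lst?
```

[15, 19, 20]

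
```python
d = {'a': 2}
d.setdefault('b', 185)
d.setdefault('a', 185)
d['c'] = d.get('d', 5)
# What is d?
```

After line 1: d = {'a': 2}
After line 2 (setdefault adds 'b'=185): d = {'a': 2, 'b': 185}
After line 3 (setdefault 'a' no-op, already exists): d = {'a': 2, 'b': 185}
After line 4 (get('d', 5) returns default since 'd' not in d): d = {'a': 2, 'b': 185, 'c': 5}

{'a': 2, 'b': 185, 'c': 5}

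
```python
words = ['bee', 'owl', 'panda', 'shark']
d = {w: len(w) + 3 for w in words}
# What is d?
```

{'bee': 6, 'owl': 6, 'panda': 8, 'shark': 8}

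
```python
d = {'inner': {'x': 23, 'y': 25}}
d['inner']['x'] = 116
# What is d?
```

After line 1: d = {'inner': {'x': 23, 'y': 25}}
After line 2 (inner x overwritten): d = {'inner': {'x': 116, 'y': 25}}

{'inner': {'x': 116, 'y': 25}}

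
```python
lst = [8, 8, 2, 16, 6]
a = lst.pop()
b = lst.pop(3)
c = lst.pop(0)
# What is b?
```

After line 1: lst = [8, 8, 2, 16, 6]
After line 2 (pop() -> a = 6): lst = [8, 8, 2, 16]
After line 3 (pop(3) -> b = 16): lst = [8, 8, 2]
After line 4 (pop(0) -> c = 8): lst = [8, 2]

16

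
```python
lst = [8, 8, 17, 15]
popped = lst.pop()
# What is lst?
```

[8, 8, 17]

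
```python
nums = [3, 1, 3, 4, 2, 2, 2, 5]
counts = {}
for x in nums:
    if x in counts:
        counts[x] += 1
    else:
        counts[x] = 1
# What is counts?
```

Initial: counts = {}, nums = [3, 1, 3, 4, 2, 2, 2, 5]
See 3: counts = {3: 1}
See 1: counts = {3: 1, 1: 1}
See 3: counts = {3: 2, 1: 1}
See 4: counts = {3: 2, 1: 1, 4: 1}
See 2: counts = {3: 2, 1: 1, 4: 1, 2: 1}
See 2: counts = {3: 2, 1: 1, 4: 1, 2: 2}
See 2: counts = {3: 2, 1: 1, 4: 1, 2: 3}
See 5: counts = {3: 2, 1: 1, 4: 1, 2: 3, 5: 1}

{3: 2, 1: 1, 4: 1, 2: 3, 5: 1}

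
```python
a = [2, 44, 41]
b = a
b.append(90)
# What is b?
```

After line 1: a = [2, 44, 41]
After line 2 (b = a is an alias, same object): a = [2, 44, 41], b = [2, 44, 41]
After line 3 (b.append mutates the shared list): a = [2, 44, 41, 90], b = [2, 44, 41, 90]

[2, 44, 41, 90]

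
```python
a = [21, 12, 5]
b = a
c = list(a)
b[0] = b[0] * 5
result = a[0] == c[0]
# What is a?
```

After line 1: a = [21, 12, 5]
After line 2 (b = a, alias): a = [21, 12, 5], b = [21, 12, 5]
After line 3 (c = list(a) is a copy, new object): c = [21, 12, 5]
After line 4 (b[0] = 21 * 5 = 105; mutates shared a/b): a = b = [105, 12, 5], c = [21, 12, 5]
After line 5 (a[0] = 105, c[0] = 21; result = False)

[105, 12, 5]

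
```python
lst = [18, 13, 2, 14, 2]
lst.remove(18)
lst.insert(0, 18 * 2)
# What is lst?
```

After line 1: lst = [18, 13, 2, 14, 2]
After line 2 (remove first 18): lst = [13, 2, 14, 2]
After line 3 (insert 36 at index 0): lst = [36, 13, 2, 14, 2]

[36, 13, 2, 14, 2]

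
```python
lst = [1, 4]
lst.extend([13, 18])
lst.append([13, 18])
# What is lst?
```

After line 1: lst = [1, 4]
After line 2 (extend unpacks [13, 18]): lst = [1, 4, 13, 18]
After line 3 (append adds [13, 18] as single element): lst = [1, 4, 13, 18, [13, 18]]

[1, 4, 13, 18, [13, 18]]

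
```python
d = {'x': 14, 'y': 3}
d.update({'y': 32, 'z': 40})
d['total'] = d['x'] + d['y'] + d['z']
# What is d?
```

After line 1: d = {'x': 14, 'y': 3}
After line 2 (y overwritten, z added): d = {'x': 14, 'y': 32, 'z': 40}
After line 3 (total = 14 + 32 + 40 = 86): d = {'x': 14, 'y': 32, 'z': 40, 'total': 86}

{'x': 14, 'y': 32, 'z': 40, 'total': 86}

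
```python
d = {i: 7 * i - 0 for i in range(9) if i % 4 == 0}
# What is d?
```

{0: 0, 4: 28, 8: 56}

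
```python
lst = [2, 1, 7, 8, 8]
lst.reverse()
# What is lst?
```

[8, 8, 7, 1, 2]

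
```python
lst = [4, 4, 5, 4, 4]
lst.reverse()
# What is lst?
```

[4, 4, 5, 4, 4]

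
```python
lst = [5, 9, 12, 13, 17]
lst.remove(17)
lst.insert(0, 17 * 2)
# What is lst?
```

After line 1: lst = [5, 9, 12, 13, 17]
After line 2 (remove first 17): lst = [5, 9, 12, 13]
After line 3 (insert 34 at index 0): lst = [34, 5, 9, 12, 13]

[34, 5, 9, 12, 13]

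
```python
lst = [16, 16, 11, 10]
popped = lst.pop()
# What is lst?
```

[16, 16, 11]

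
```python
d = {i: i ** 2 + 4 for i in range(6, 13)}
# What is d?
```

{6: 40, 7: 53, 8: 68, 9: 85, 10: 104, 11: 125, 12: 148}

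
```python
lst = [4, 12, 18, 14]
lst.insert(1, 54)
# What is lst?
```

[4, 54, 12, 18, 14]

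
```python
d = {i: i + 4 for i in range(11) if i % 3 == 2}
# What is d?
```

{2: 6, 5: 9, 8: 12}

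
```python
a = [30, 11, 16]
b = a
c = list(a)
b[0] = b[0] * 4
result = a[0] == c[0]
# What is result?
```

After line 1: a = [30, 11, 16]
After line 2 (b = a, alias): a = [30, 11, 16], b = [30, 11, 16]
After line 3 (c = list(a) is a copy, new object): c = [30, 11, 16]
After line 4 (b[0] = 30 * 4 = 120; mutates shared a/b): a = b = [120, 11, 16], c = [30, 11, 16]
After line 5 (a[0] = 120, c[0] = 30; result = False)

False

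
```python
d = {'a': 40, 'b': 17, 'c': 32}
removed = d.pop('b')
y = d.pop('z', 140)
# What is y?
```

After line 1: d = {'a': 40, 'b': 17, 'c': 32}
After line 2 (pop 'b' returns 17): d = {'a': 40, 'c': 32}, removed = 17
After line 3 (pop 'z' missing, returns default 140): d = {'a': 40, 'c': 32}, y = 140

140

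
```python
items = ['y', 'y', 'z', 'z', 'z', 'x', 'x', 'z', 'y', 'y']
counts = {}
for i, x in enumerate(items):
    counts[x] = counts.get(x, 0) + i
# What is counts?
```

Initial: counts = {}, items = ['y', 'y', 'z', 'z', 'z', 'x', 'x', 'z', 'y', 'y']
i=0, x='y': counts = {'y': 0}
i=1, x='y': counts = {'y': 1}
i=2, x='z': counts = {'y': 1, 'z': 2}
i=3, x='z': counts = {'y': 1, 'z': 5}
i=4, x='z': counts = {'y': 1, 'z': 9}
i=5, x='x': counts = {'y': 1, 'z': 9, 'x': 5}
i=6, x='x': counts = {'y': 1, 'z': 9, 'x': 11}
i=7, x='z': counts = {'y': 1, 'z': 16, 'x': 11}
i=8, x='y': counts = {'y': 9, 'z': 16, 'x': 11}
i=9, x='y': counts = {'y': 18, 'z': 16, 'x': 11}

{'y': 18, 'z': 16, 'x': 11}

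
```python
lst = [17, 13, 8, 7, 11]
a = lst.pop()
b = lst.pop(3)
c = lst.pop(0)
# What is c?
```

After line 1: lst = [17, 13, 8, 7, 11]
After line 2 (pop() -> a = 11): lst = [17, 13, 8, 7]
After line 3 (pop(3) -> b = 7): lst = [17, 13, 8]
After line 4 (pop(0) -> c = 17): lst = [13, 8]

17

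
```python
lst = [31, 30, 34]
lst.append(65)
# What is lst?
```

[31, 30, 34, 65]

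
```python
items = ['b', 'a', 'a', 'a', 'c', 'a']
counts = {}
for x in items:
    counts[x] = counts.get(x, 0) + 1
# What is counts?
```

Initial: counts = {}, items = ['b', 'a', 'a', 'a', 'c', 'a']
See 'b': counts = {'b': 1}
See 'a': counts = {'b': 1, 'a': 1}
See 'a': counts = {'b': 1, 'a': 2}
See 'a': counts = {'b': 1, 'a': 3}
See 'c': counts = {'b': 1, 'a': 3, 'c': 1}
See 'a': counts = {'b': 1, 'a': 4, 'c': 1}

{'b': 1, 'a': 4, 'c': 1}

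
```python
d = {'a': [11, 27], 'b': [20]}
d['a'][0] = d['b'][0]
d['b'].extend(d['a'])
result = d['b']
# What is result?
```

After line 1: d = {'a': [11, 27], 'b': [20]}
After line 2 (a[0] = b[0] = 20): d = {'a': [20, 27], 'b': [20]}
After line 3 (b.extend(a) appends [20, 27]): d = {'a': [20, 27], 'b': [20, 20, 27]}
After line 4: result = d['b'] = [20, 20, 27]

[20, 20, 27]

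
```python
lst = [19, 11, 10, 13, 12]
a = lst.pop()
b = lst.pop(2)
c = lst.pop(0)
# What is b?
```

After line 1: lst = [19, 11, 10, 13, 12]
After line 2 (pop() -> a = 12): lst = [19, 11, 10, 13]
After line 3 (pop(2) -> b = 10): lst = [19, 11, 13]
After line 4 (pop(0) -> c = 19): lst = [11, 13]

10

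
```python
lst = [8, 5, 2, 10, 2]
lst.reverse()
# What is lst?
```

[2, 10, 2, 5, 8]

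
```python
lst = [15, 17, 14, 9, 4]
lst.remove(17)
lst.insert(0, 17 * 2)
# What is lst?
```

After line 1: lst = [15, 17, 14, 9, 4]
After line 2 (remove first 17): lst = [15, 14, 9, 4]
After line 3 (insert 34 at index 0): lst = [34, 15, 14, 9, 4]

[34, 15, 14, 9, 4]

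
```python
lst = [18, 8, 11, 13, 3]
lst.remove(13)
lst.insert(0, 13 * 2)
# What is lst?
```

After line 1: lst = [18, 8, 11, 13, 3]
After line 2 (remove first 13): lst = [18, 8, 11, 3]
After line 3 (insert 26 at index 0): lst = [26, 18, 8, 11, 3]

[26, 18, 8, 11, 3]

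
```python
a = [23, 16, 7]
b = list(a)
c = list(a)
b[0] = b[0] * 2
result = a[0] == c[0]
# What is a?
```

After line 1: a = [23, 16, 7]
After line 2 (b = list(a), copy): a = [23, 16, 7], b = [23, 16, 7]
After line 3 (c = list(a) is a copy, new object): c = [23, 16, 7]
After line 4 (b[0] = 23 * 2 = 46; only b mutates (copy)): a = [23, 16, 7], b = [46, 16, 7], c = [23, 16, 7]
After line 5 (a[0] = 23, c[0] = 23; result = True)

[23, 16, 7]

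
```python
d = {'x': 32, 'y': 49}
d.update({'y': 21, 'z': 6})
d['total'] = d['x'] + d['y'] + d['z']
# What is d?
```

After line 1: d = {'x': 32, 'y': 49}
After line 2 (y overwritten, z added): d = {'x': 32, 'y': 21, 'z': 6}
After line 3 (total = 32 + 21 + 6 = 59): d = {'x': 32, 'y': 21, 'z': 6, 'total': 59}

{'x': 32, 'y': 21, 'z': 6, 'total': 59}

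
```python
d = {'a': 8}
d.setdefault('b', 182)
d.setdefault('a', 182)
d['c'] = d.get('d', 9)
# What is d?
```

After line 1: d = {'a': 8}
After line 2 (setdefault adds 'b'=182): d = {'a': 8, 'b': 182}
After line 3 (setdefault 'a' no-op, already exists): d = {'a': 8, 'b': 182}
After line 4 (get('d', 9) returns default since 'd' not in d): d = {'a': 8, 'b': 182, 'c': 9}

{'a': 8, 'b': 182, 'c': 9}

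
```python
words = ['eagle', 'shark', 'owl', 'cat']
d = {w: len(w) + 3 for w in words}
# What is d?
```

{'eagle': 8, 'shark': 8, 'owl': 6, 'cat': 6}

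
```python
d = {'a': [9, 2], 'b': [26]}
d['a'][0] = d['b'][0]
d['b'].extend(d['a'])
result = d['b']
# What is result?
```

After line 1: d = {'a': [9, 2], 'b': [26]}
After line 2 (a[0] = b[0] = 26): d = {'a': [26, 2], 'b': [26]}
After line 3 (b.extend(a) appends [26, 2]): d = {'a': [26, 2], 'b': [26, 26, 2]}
After line 4: result = d['b'] = [26, 26, 2]

[26, 26, 2]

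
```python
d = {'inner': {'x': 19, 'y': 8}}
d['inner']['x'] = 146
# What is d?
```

After line 1: d = {'inner': {'x': 19, 'y': 8}}
After line 2 (inner x overwritten): d = {'inner': {'x': 146, 'y': 8}}

{'inner': {'x': 146, 'y': 8}}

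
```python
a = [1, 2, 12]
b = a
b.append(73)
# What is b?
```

After line 1: a = [1, 2, 12]
After line 2 (b = a is an alias, same object): a = [1, 2, 12], b = [1, 2, 12]
After line 3 (b.append mutates the shared list): a = [1, 2, 12, 73], b = [1, 2, 12, 73]

[1, 2, 12, 73]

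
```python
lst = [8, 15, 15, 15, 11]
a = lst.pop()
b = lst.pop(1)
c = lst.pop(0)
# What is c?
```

After line 1: lst = [8, 15, 15, 15, 11]
After line 2 (pop() -> a = 11): lst = [8, 15, 15, 15]
After line 3 (pop(1) -> b = 15): lst = [8, 15, 15]
After line 4 (pop(0) -> c = 8): lst = [15, 15]

8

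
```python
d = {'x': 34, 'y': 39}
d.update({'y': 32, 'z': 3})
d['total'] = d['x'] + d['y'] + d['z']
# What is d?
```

After line 1: d = {'x': 34, 'y': 39}
After line 2 (y overwritten, z added): d = {'x': 34, 'y': 32, 'z': 3}
After line 3 (total = 34 + 32 + 3 = 69): d = {'x': 34, 'y': 32, 'z': 3, 'total': 69}

{'x': 34, 'y': 32, 'z': 3, 'total': 69}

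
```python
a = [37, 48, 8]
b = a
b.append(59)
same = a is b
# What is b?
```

After line 1: a = [37, 48, 8]
After line 2 (b = a is an alias, same object): a = [37, 48, 8], b = [37, 48, 8]
After line 3 (b.append mutates the shared list): a = [37, 48, 8, 59], b = [37, 48, 8, 59]
After line 4 (same = a is b; same object -> True): same = True

[37, 48, 8, 59]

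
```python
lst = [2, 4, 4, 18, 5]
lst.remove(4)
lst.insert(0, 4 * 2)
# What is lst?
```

After line 1: lst = [2, 4, 4, 18, 5]
After line 2 (remove first 4): lst = [2, 4, 18, 5]
After line 3 (insert 8 at index 0): lst = [8, 2, 4, 18, 5]

[8, 2, 4, 18, 5]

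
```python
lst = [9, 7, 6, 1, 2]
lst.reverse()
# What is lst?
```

[2, 1, 6, 7, 9]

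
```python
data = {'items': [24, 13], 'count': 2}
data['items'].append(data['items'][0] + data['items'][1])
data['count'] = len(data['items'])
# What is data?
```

After line 1: data = {'items': [24, 13], 'count': 2}
After line 2 (append 24 + 13 = 37): data = {'items': [24, 13, 37], 'count': 2}
After line 3 (count = len(items) = 3): data = {'items': [24, 13, 37], 'count': 3}

{'items': [24, 13, 37], 'count': 3}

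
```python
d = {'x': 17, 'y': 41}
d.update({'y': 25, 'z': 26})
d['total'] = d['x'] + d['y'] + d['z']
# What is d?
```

After line 1: d = {'x': 17, 'y': 41}
After line 2 (y overwritten, z added): d = {'x': 17, 'y': 25, 'z': 26}
After line 3 (total = 17 + 25 + 26 = 68): d = {'x': 17, 'y': 25, 'z': 26, 'total': 68}

{'x': 17, 'y': 25, 'z': 26, 'total': 68}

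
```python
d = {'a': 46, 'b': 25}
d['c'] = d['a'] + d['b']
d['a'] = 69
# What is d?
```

After line 1: d = {'a': 46, 'b': 25}
After line 2 (d['c'] = 46 + 25): d = {'a': 46, 'b': 25, 'c': 71}
After line 3: d = {'a': 69, 'b': 25, 'c': 71}

{'a': 69, 'b': 25, 'c': 71}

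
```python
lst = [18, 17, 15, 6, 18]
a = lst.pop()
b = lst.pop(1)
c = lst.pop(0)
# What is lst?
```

After line 1: lst = [18, 17, 15, 6, 18]
After line 2 (pop() -> a = 18): lst = [18, 17, 15, 6]
After line 3 (pop(1) -> b = 17): lst = [18, 15, 6]
After line 4 (pop(0) -> c = 18): lst = [15, 6]

[15, 6]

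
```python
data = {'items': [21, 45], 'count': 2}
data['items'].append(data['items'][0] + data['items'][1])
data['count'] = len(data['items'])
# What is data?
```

After line 1: data = {'items': [21, 45], 'count': 2}
After line 2 (append 21 + 45 = 66): data = {'items': [21, 45, 66], 'count': 2}
After line 3 (count = len(items) = 3): data = {'items': [21, 45, 66], 'count': 3}

{'items': [21, 45, 66], 'count': 3}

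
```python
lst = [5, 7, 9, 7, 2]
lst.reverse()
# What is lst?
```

[2, 7, 9, 7, 5]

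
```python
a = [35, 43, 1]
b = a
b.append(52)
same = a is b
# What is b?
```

After line 1: a = [35, 43, 1]
After line 2 (b = a is an alias, same object): a = [35, 43, 1], b = [35, 43, 1]
After line 3 (b.append mutates the shared list): a = [35, 43, 1, 52], b = [35, 43, 1, 52]
After line 4 (same = a is b; same object -> True): same = True

[35, 43, 1, 52]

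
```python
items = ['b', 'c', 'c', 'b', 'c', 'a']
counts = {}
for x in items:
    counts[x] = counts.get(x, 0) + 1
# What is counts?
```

Initial: counts = {}, items = ['b', 'c', 'c', 'b', 'c', 'a']
See 'b': counts = {'b': 1}
See 'c': counts = {'b': 1, 'c': 1}
See 'c': counts = {'b': 1, 'c': 2}
See 'b': counts = {'b': 2, 'c': 2}
See 'c': counts = {'b': 2, 'c': 3}
See 'a': counts = {'b': 2, 'c': 3, 'a': 1}

{'b': 2, 'c': 3, 'a': 1}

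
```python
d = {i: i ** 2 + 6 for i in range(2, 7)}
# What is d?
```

{2: 10, 3: 15, 4: 22, 5: 31, 6: 42}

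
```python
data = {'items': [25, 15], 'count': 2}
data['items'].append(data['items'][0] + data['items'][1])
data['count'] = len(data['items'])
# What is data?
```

After line 1: data = {'items': [25, 15], 'count': 2}
After line 2 (append 25 + 15 = 40): data = {'items': [25, 15, 40], 'count': 2}
After line 3 (count = len(items) = 3): data = {'items': [25, 15, 40], 'count': 3}

{'items': [25, 15, 40], 'count': 3}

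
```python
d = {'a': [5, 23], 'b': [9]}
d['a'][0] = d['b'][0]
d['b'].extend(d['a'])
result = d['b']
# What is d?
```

After line 1: d = {'a': [5, 23], 'b': [9]}
After line 2 (a[0] = b[0] = 9): d = {'a': [9, 23], 'b': [9]}
After line 3 (b.extend(a) appends [9, 23]): d = {'a': [9, 23], 'b': [9, 9, 23]}
After line 4: result = d['b'] = [9, 9, 23]

{'a': [9, 23], 'b': [9, 9, 23]}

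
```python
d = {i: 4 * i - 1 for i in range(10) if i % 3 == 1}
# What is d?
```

{1: 3, 4: 15, 7: 27}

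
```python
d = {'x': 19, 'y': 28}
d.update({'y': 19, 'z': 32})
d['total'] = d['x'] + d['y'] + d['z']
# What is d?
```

After line 1: d = {'x': 19, 'y': 28}
After line 2 (y overwritten, z added): d = {'x': 19, 'y': 19, 'z': 32}
After line 3 (total = 19 + 19 + 32 = 70): d = {'x': 19, 'y': 19, 'z': 32, 'total': 70}

{'x': 19, 'y': 19, 'z': 32, 'total': 70}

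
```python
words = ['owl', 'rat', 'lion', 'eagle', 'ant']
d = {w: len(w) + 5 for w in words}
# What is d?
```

{'owl': 8, 'rat': 8, 'lion': 9, 'eagle': 10, 'ant': 8}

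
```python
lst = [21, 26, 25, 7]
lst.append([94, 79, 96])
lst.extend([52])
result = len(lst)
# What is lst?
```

After line 1: lst = [21, 26, 25, 7]
After line 2 (append adds [94, 79, 96] as single element): lst = [21, 26, 25, 7, [94, 79, 96]]
After line 3 (extend unpacks [52], adds 52): lst = [21, 26, 25, 7, [94, 79, 96], 52]
After line 4: result = len(lst) = 6

[21, 26, 25, 7, [94, 79, 96], 52]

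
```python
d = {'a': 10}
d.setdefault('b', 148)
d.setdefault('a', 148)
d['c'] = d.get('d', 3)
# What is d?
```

After line 1: d = {'a': 10}
After line 2 (setdefault adds 'b'=148): d = {'a': 10, 'b': 148}
After line 3 (setdefault 'a' no-op, already exists): d = {'a': 10, 'b': 148}
After line 4 (get('d', 3) returns default since 'd' not in d): d = {'a': 10, 'b': 148, 'c': 3}

{'a': 10, 'b': 148, 'c': 3}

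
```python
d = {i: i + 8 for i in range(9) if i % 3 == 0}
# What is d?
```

{0: 8, 3: 11, 6: 14}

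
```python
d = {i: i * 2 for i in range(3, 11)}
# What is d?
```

{3: 6, 4: 8, 5: 10, 6: 12, 7: 14, 8: 16, 9: 18, 10: 20}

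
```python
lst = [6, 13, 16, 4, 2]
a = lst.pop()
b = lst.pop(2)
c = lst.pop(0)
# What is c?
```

After line 1: lst = [6, 13, 16, 4, 2]
After line 2 (pop() -> a = 2): lst = [6, 13, 16, 4]
After line 3 (pop(2) -> b = 16): lst = [6, 13, 4]
After line 4 (pop(0) -> c = 6): lst = [13, 4]

6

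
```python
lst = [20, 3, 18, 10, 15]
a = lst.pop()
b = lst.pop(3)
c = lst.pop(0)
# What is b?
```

After line 1: lst = [20, 3, 18, 10, 15]
After line 2 (pop() -> a = 15): lst = [20, 3, 18, 10]
After line 3 (pop(3) -> b = 10): lst = [20, 3, 18]
After line 4 (pop(0) -> c = 20): lst = [3, 18]

10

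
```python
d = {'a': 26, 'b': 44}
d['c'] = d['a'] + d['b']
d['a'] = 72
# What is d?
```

After line 1: d = {'a': 26, 'b': 44}
After line 2 (d['c'] = 26 + 44): d = {'a': 26, 'b': 44, 'c': 70}
After line 3: d = {'a': 72, 'b': 44, 'c': 70}

{'a': 72, 'b': 44, 'c': 70}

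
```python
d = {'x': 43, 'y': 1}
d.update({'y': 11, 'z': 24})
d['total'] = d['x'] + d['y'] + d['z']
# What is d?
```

After line 1: d = {'x': 43, 'y': 1}
After line 2 (y overwritten, z added): d = {'x': 43, 'y': 11, 'z': 24}
After line 3 (total = 43 + 11 + 24 = 78): d = {'x': 43, 'y': 11, 'z': 24, 'total': 78}

{'x': 43, 'y': 11, 'z': 24, 'total': 78}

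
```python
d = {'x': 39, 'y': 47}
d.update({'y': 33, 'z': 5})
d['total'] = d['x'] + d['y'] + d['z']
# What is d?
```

After line 1: d = {'x': 39, 'y': 47}
After line 2 (y overwritten, z added): d = {'x': 39, 'y': 33, 'z': 5}
After line 3 (total = 39 + 33 + 5 = 77): d = {'x': 39, 'y': 33, 'z': 5, 'total': 77}

{'x': 39, 'y': 33, 'z': 5, 'total': 77}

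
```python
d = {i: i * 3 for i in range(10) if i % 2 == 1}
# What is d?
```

{1: 3, 3: 9, 5: 15, 7: 21, 9: 27}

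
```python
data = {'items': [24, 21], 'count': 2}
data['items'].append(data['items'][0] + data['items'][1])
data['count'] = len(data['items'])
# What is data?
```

After line 1: data = {'items': [24, 21], 'count': 2}
After line 2 (append 24 + 21 = 45): data = {'items': [24, 21, 45], 'count': 2}
After line 3 (count = len(items) = 3): data = {'items': [24, 21, 45], 'count': 3}

{'items': [24, 21, 45], 'count': 3}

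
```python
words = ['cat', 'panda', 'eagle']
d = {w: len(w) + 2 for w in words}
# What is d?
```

{'cat': 5, 'panda': 7, 'eagle': 7}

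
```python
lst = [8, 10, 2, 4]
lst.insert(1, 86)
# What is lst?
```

[8, 86, 10, 2, 4]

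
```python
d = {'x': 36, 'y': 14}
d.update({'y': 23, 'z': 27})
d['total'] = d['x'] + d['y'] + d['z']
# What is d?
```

After line 1: d = {'x': 36, 'y': 14}
After line 2 (y overwritten, z added): d = {'x': 36, 'y': 23, 'z': 27}
After line 3 (total = 36 + 23 + 27 = 86): d = {'x': 36, 'y': 23, 'z': 27, 'total': 86}

{'x': 36, 'y': 23, 'z': 27, 'total': 86}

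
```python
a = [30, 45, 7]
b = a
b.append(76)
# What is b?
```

After line 1: a = [30, 45, 7]
After line 2 (b = a is an alias, same object): a = [30, 45, 7], b = [30, 45, 7]
After line 3 (b.append mutates the shared list): a = [30, 45, 7, 76], b = [30, 45, 7, 76]

[30, 45, 7, 76]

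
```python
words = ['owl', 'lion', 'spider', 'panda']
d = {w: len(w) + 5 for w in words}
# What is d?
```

{'owl': 8, 'lion': 9, 'spider': 11, 'panda': 10}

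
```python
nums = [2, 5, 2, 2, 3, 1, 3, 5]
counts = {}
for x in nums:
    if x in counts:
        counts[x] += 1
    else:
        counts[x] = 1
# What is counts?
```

Initial: counts = {}, nums = [2, 5, 2, 2, 3, 1, 3, 5]
See 2: counts = {2: 1}
See 5: counts = {2: 1, 5: 1}
See 2: counts = {2: 2, 5: 1}
See 2: counts = {2: 3, 5: 1}
See 3: counts = {2: 3, 5: 1, 3: 1}
See 1: counts = {2: 3, 5: 1, 3: 1, 1: 1}
See 3: counts = {2: 3, 5: 1, 3: 2, 1: 1}
See 5: counts = {2: 3, 5: 2, 3: 2, 1: 1}

{2: 3, 5: 2, 3: 2, 1: 1}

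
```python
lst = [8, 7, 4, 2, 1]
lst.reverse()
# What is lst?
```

[1, 2, 4, 7, 8]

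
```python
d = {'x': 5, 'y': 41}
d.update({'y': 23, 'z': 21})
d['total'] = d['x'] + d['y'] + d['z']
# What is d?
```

After line 1: d = {'x': 5, 'y': 41}
After line 2 (y overwritten, z added): d = {'x': 5, 'y': 23, 'z': 21}
After line 3 (total = 5 + 23 + 21 = 49): d = {'x': 5, 'y': 23, 'z': 21, 'total': 49}

{'x': 5, 'y': 23, 'z': 21, 'total': 49}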